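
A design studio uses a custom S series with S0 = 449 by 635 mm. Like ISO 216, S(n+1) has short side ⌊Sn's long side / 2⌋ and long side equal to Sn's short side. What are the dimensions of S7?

39 × 56 mm

S1 = 317 × 449 mm (from S0 by 1 halving).
S2: ⌊449/2⌋ × 317 = 224 × 317 mm
S3: ⌊317/2⌋ × 224 = 158 × 224 mm
S4: ⌊224/2⌋ × 158 = 112 × 158 mm
S5: ⌊158/2⌋ × 112 = 79 × 112 mm
S6: ⌊112/2⌋ × 79 = 56 × 79 mm
S7: ⌊79/2⌋ × 56 = 39 × 56 mm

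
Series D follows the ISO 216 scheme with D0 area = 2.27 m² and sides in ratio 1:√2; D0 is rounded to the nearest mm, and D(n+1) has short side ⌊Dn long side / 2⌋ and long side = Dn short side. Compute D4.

316 × 448 mm

Let D0's short side be w mm. w · w√2 = 2.27 m² = 2,270,000 mm², so w ≈ 1266.9 mm and w√2 ≈ 1791.7 mm → D0 = 1267 × 1792 mm.
D1: ⌊1792/2⌋ × 1267 = 896 × 1267 mm
D2: ⌊1267/2⌋ × 896 = 633 × 896 mm
D3: ⌊896/2⌋ × 633 = 448 × 633 mm
D4: ⌊633/2⌋ × 448 = 316 × 448 mm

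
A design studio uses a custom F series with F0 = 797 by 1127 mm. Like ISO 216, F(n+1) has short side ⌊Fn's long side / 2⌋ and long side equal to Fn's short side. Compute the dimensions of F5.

140 × 199 mm

F1: ⌊1127/2⌋ × 797 = 563 × 797 mm
F2: ⌊797/2⌋ × 563 = 398 × 563 mm
F3: ⌊563/2⌋ × 398 = 281 × 398 mm
F4: ⌊398/2⌋ × 281 = 199 × 281 mm
F5: ⌊281/2⌋ × 199 = 140 × 199 mm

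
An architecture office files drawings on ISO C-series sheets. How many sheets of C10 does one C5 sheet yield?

32

C5 = 162 × 229 mm; C10 = 28 × 40 mm.
Each halving step doubles the count; 5 steps from C5 to C10.
2^5 = 32.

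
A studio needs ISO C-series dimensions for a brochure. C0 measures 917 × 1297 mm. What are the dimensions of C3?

C1: ⌊1297/2⌋ × 917 = 648 × 917 mm
C2: ⌊917/2⌋ × 648 = 458 × 648 mm
C3: ⌊648/2⌋ × 458 = 324 × 458 mm

324 × 458 mm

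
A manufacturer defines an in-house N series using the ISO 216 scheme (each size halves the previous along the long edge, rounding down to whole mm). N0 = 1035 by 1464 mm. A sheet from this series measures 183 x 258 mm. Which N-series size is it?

N5

N0: 1035 × 1464 mm
N1: 732 × 1035 mm
N2: 517 × 732 mm
N3: 366 × 517 mm
N4: 258 × 366 mm
N5: 183 × 258 mm
N6: 129 × 183 mm
→ matches N5.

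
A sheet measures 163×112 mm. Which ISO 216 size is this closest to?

Aspect ratio 163/112 ≈ 1.455 (ISO target is √2 ≈ 1.414).
In the C-series (envelope sizes, between A and B): C6 = 114 × 162 mm.
Off by 3 mm total — nearest standard size.

C6 (114 × 162 mm)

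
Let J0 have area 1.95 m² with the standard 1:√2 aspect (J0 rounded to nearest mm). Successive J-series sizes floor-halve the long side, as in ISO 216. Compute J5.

Let J0's short side be w mm. w · w√2 = 1.95 m² = 1,950,000 mm², so w ≈ 1174.2 mm and w√2 ≈ 1660.6 mm → J0 = 1174 × 1661 mm.
J1: ⌊1661/2⌋ × 1174 = 830 × 1174 mm
J2: ⌊1174/2⌋ × 830 = 587 × 830 mm
J3: ⌊830/2⌋ × 587 = 415 × 587 mm
J4: ⌊587/2⌋ × 415 = 293 × 415 mm
J5: ⌊415/2⌋ × 293 = 207 × 293 mm

207 × 293 mm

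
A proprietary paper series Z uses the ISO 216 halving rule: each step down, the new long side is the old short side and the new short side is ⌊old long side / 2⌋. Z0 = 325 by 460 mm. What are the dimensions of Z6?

40 × 57 mm

Z1: ⌊460/2⌋ × 325 = 230 × 325 mm
Z2: ⌊325/2⌋ × 230 = 162 × 230 mm
Z3: ⌊230/2⌋ × 162 = 115 × 162 mm
Z4: ⌊162/2⌋ × 115 = 81 × 115 mm
Z5: ⌊115/2⌋ × 81 = 57 × 81 mm
Z6: ⌊81/2⌋ × 57 = 40 × 57 mm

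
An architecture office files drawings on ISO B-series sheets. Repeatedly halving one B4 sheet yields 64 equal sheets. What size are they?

B10

64 = 2^6, so 6 halving steps.
B4 → B5 → … → B10 after 6 steps.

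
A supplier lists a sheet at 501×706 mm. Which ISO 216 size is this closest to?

B2 (500 × 707 mm)

Aspect ratio 706/501 ≈ 1.409 — close to the ISO √2 ≈ 1.414.
In the B-series (B0 = 1000 × 1414 mm): B2 = 500 × 707 mm.
Off by 2 mm total — nearest standard size.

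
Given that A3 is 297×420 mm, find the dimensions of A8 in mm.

A4: ⌊420/2⌋ × 297 = 210 × 297 mm
A5: ⌊297/2⌋ × 210 = 148 × 210 mm
A6: ⌊210/2⌋ × 148 = 105 × 148 mm
A7: ⌊148/2⌋ × 105 = 74 × 105 mm
A8: ⌊105/2⌋ × 74 = 52 × 74 mm

52 × 74 mm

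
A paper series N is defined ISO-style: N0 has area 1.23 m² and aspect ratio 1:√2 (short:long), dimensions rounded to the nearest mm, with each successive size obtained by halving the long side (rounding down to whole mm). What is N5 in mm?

164 × 233 mm

Let N0's short side be w mm. w · w√2 = 1.23 m² = 1,230,000 mm², so w ≈ 932.6 mm and w√2 ≈ 1318.9 mm → N0 = 933 × 1319 mm.
N1: ⌊1319/2⌋ × 933 = 659 × 933 mm
N2: ⌊933/2⌋ × 659 = 466 × 659 mm
N3: ⌊659/2⌋ × 466 = 329 × 466 mm
N4: ⌊466/2⌋ × 329 = 233 × 329 mm
N5: ⌊329/2⌋ × 233 = 164 × 233 mm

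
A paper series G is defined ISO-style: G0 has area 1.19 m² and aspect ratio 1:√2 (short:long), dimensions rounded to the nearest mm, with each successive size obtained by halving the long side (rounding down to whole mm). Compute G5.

Let G0's short side be w mm. w · w√2 = 1.19 m² = 1,190,000 mm², so w ≈ 917.3 mm and w√2 ≈ 1297.3 mm → G0 = 917 × 1297 mm.
G1: ⌊1297/2⌋ × 917 = 648 × 917 mm
G2: ⌊917/2⌋ × 648 = 458 × 648 mm
G3: ⌊648/2⌋ × 458 = 324 × 458 mm
G4: ⌊458/2⌋ × 324 = 229 × 324 mm
G5: ⌊324/2⌋ × 229 = 162 × 229 mm

162 × 229 mm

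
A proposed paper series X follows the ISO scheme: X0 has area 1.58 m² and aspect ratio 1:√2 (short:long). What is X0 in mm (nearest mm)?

1057 × 1495 mm

Let the short side be w mm. Then w · w√2 = 1.58 m² = 1,580,000 mm².
w² = 1,580,000/√2, so w ≈ 1057.0 mm; long side = w√2 ≈ 1494.8 mm.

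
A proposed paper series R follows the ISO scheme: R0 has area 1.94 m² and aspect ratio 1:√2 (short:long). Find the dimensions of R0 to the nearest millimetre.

1171 × 1656 mm

Let the short side be w mm. Then w · w√2 = 1.94 m² = 1,940,000 mm².
w² = 1,940,000/√2, so w ≈ 1171.2 mm; long side = w√2 ≈ 1656.4 mm.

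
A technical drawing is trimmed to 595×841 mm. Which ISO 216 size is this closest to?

Aspect ratio 841/595 ≈ 1.413 — close to the ISO √2 ≈ 1.414.
In the A-series (A0 area = 1 m²): A1 = 594 × 841 mm.
Off by 1 mm total — nearest standard size.

A1 (594 × 841 mm)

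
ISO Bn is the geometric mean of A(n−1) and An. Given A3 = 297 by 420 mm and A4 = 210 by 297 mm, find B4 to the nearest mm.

250 × 353 mm

Short side: √(297 · 210) = √62370 ≈ 249.7 → 250 mm
Long side: √(420 · 297) = √124740 ≈ 353.2 → 353 mm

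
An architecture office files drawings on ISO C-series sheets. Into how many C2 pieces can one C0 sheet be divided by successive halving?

4

Each ISO step halves the sheet: 1 × C0 → 2 × C1 → 4 × C2
From C0 to C2 is 2 halving steps: 2^2 = 4.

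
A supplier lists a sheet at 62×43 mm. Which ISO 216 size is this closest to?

Aspect ratio 62/43 ≈ 1.442 (ISO target is √2 ≈ 1.414).
In the B-series (B0 = 1000 × 1414 mm): B9 = 44 × 62 mm.
Off by 1 mm total — nearest standard size.

B9 (44 × 62 mm)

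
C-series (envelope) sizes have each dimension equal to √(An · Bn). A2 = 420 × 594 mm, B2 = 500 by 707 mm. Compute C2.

Short side: √(420 · 500) = √210000 ≈ 458.3 → 458 mm
Long side: √(594 · 707) = √419958 ≈ 648.0 → 648 mm

458 × 648 mm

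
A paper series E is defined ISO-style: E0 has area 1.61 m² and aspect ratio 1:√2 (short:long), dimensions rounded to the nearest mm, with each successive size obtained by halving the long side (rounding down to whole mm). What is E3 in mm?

377 × 533 mm

Let E0's short side be w mm. w · w√2 = 1.61 m² = 1,610,000 mm², so w ≈ 1067.0 mm and w√2 ≈ 1508.9 mm → E0 = 1067 × 1509 mm.
E1: ⌊1509/2⌋ × 1067 = 754 × 1067 mm
E2: ⌊1067/2⌋ × 754 = 533 × 754 mm
E3: ⌊754/2⌋ × 533 = 377 × 533 mm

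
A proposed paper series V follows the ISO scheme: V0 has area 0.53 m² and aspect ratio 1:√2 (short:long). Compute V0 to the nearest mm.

Let the short side be w mm. Then w · w√2 = 0.53 m² = 530,000 mm².
w² = 530,000/√2, so w ≈ 612.2 mm; long side = w√2 ≈ 865.8 mm.

612 × 866 mm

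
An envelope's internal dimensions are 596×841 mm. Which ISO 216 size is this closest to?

A1 (594 × 841 mm)

Aspect ratio 841/596 ≈ 1.411 — close to the ISO √2 ≈ 1.414.
In the A-series (A0 area = 1 m²): A1 = 594 × 841 mm.
Off by 2 mm total — nearest standard size.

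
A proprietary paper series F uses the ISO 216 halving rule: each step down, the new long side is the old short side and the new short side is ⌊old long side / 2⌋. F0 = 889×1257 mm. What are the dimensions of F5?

157 × 222 mm

F1: ⌊1257/2⌋ × 889 = 628 × 889 mm
F2: ⌊889/2⌋ × 628 = 444 × 628 mm
F3: ⌊628/2⌋ × 444 = 314 × 444 mm
F4: ⌊444/2⌋ × 314 = 222 × 314 mm
F5: ⌊314/2⌋ × 222 = 157 × 222 mm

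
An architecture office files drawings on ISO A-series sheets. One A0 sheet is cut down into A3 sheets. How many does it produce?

8

A0 = 841 × 1189 mm; A3 = 297 × 420 mm.
Each halving step doubles the count; 3 steps from A0 to A3.
2^3 = 8.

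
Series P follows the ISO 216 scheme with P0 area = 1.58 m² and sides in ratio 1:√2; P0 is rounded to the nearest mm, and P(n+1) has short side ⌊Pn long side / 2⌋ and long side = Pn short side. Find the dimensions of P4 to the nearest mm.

264 × 373 mm

Let P0's short side be w mm. w · w√2 = 1.58 m² = 1,580,000 mm², so w ≈ 1057.0 mm and w√2 ≈ 1494.8 mm → P0 = 1057 × 1495 mm.
P1: ⌊1495/2⌋ × 1057 = 747 × 1057 mm
P2: ⌊1057/2⌋ × 747 = 528 × 747 mm
P3: ⌊747/2⌋ × 528 = 373 × 528 mm
P4: ⌊528/2⌋ × 373 = 264 × 373 mm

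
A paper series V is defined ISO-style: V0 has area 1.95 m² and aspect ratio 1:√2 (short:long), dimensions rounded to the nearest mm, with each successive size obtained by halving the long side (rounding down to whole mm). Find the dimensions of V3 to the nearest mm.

415 × 587 mm

Let V0's short side be w mm. w · w√2 = 1.95 m² = 1,950,000 mm², so w ≈ 1174.2 mm and w√2 ≈ 1660.6 mm → V0 = 1174 × 1661 mm.
V1: ⌊1661/2⌋ × 1174 = 830 × 1174 mm
V2: ⌊1174/2⌋ × 830 = 587 × 830 mm
V3: ⌊830/2⌋ × 587 = 415 × 587 mm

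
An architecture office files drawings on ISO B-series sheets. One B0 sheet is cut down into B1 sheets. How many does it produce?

Each ISO step halves the sheet: 1 × B0 → 2 × B1
From B0 to B1 is 1 halving step: 2^1 = 2.

2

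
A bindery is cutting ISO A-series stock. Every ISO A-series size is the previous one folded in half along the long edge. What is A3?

A0 = 841 × 1189 mm (A0 has area 1 m², aspect 1:√2).
A1: ⌊1189/2⌋ × 841 = 594 × 841 mm
A2: ⌊841/2⌋ × 594 = 420 × 594 mm
A3: ⌊594/2⌋ × 420 = 297 × 420 mm

297 × 420 mm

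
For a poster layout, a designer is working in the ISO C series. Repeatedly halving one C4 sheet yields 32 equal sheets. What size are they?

C9

32 = 2^5, so 5 halving steps.
C4 → C5 → … → C9 after 5 steps.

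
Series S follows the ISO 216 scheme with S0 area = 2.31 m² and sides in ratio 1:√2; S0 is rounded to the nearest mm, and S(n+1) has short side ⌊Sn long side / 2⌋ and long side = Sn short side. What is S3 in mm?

451 × 639 mm

Let S0's short side be w mm. w · w√2 = 2.31 m² = 2,310,000 mm², so w ≈ 1278.1 mm and w√2 ≈ 1807.4 mm → S0 = 1278 × 1807 mm.
S1: ⌊1807/2⌋ × 1278 = 903 × 1278 mm
S2: ⌊1278/2⌋ × 903 = 639 × 903 mm
S3: ⌊903/2⌋ × 639 = 451 × 639 mm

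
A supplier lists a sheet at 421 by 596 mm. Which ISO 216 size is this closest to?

A2 (420 × 594 mm)

Aspect ratio 596/421 ≈ 1.416 — close to the ISO √2 ≈ 1.414.
In the A-series (A0 area = 1 m²): A2 = 420 × 594 mm.
Off by 3 mm total — nearest standard size.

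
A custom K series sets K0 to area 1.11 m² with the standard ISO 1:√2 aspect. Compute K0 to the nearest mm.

886 × 1253 mm

Let the short side be w mm. Then w · w√2 = 1.11 m² = 1,110,000 mm².
w² = 1,110,000/√2, so w ≈ 885.9 mm; long side = w√2 ≈ 1252.9 mm.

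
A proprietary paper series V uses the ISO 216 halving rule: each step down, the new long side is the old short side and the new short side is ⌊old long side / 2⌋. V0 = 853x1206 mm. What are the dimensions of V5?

V1: ⌊1206/2⌋ × 853 = 603 × 853 mm
V2: ⌊853/2⌋ × 603 = 426 × 603 mm
V3: ⌊603/2⌋ × 426 = 301 × 426 mm
V4: ⌊426/2⌋ × 301 = 213 × 301 mm
V5: ⌊301/2⌋ × 213 = 150 × 213 mm

150 × 213 mm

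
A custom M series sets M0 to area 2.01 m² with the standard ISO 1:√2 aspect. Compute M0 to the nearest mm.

1192 × 1686 mm

Let the short side be w mm. Then w · w√2 = 2.01 m² = 2,010,000 mm².
w² = 2,010,000/√2, so w ≈ 1192.2 mm; long side = w√2 ≈ 1686.0 mm.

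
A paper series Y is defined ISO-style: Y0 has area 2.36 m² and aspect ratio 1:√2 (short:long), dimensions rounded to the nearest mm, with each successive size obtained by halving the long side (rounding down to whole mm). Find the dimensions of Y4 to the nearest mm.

Let Y0's short side be w mm. w · w√2 = 2.36 m² = 2,360,000 mm², so w ≈ 1291.8 mm and w√2 ≈ 1826.9 mm → Y0 = 1292 × 1827 mm.
Y1: ⌊1827/2⌋ × 1292 = 913 × 1292 mm
Y2: ⌊1292/2⌋ × 913 = 646 × 913 mm
Y3: ⌊913/2⌋ × 646 = 456 × 646 mm
Y4: ⌊646/2⌋ × 456 = 323 × 456 mm

323 × 456 mm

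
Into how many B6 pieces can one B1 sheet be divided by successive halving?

32

Each ISO step halves the sheet: 1 × B1 → 2 × B2 → 4 × B3 → 8 × B4 → …
From B1 to B6 is 5 halving steps: 2^5 = 32.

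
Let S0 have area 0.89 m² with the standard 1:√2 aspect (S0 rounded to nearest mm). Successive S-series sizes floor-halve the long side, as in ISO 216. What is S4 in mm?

Let S0's short side be w mm. w · w√2 = 0.89 m² = 890,000 mm², so w ≈ 793.3 mm and w√2 ≈ 1121.9 mm → S0 = 793 × 1122 mm.
S1: ⌊1122/2⌋ × 793 = 561 × 793 mm
S2: ⌊793/2⌋ × 561 = 396 × 561 mm
S3: ⌊561/2⌋ × 396 = 280 × 396 mm
S4: ⌊396/2⌋ × 280 = 198 × 280 mm

198 × 280 mm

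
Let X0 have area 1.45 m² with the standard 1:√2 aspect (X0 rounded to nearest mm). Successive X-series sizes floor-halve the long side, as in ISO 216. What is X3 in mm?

Let X0's short side be w mm. w · w√2 = 1.45 m² = 1,450,000 mm², so w ≈ 1012.6 mm and w√2 ≈ 1432.0 mm → X0 = 1013 × 1432 mm.
X1: ⌊1432/2⌋ × 1013 = 716 × 1013 mm
X2: ⌊1013/2⌋ × 716 = 506 × 716 mm
X3: ⌊716/2⌋ × 506 = 358 × 506 mm

358 × 506 mm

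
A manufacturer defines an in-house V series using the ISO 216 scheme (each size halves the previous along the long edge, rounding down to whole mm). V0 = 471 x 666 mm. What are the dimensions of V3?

V1: ⌊666/2⌋ × 471 = 333 × 471 mm
V2: ⌊471/2⌋ × 333 = 235 × 333 mm
V3: ⌊333/2⌋ × 235 = 166 × 235 mm

166 × 235 mm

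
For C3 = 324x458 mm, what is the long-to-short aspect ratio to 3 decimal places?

458 / 324 = 1.414
Matches √2 ≈ 1.414 — the ISO 216 defining ratio.

1.414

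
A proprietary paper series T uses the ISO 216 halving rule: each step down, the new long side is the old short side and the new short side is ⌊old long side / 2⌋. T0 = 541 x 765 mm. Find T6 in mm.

67 × 95 mm

T1: ⌊765/2⌋ × 541 = 382 × 541 mm
T2: ⌊541/2⌋ × 382 = 270 × 382 mm
T3: ⌊382/2⌋ × 270 = 191 × 270 mm
T4: ⌊270/2⌋ × 191 = 135 × 191 mm
T5: ⌊191/2⌋ × 135 = 95 × 135 mm
T6: ⌊135/2⌋ × 95 = 67 × 95 mm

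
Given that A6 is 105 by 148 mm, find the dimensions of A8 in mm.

A7: ⌊148/2⌋ × 105 = 74 × 105 mm
A8: ⌊105/2⌋ × 74 = 52 × 74 mm

52 × 74 mm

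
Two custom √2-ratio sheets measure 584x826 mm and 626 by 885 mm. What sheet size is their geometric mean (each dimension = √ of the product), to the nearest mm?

Short side: √(584 · 626) = √365584 ≈ 604.6 → 605 mm
Long side: √(826 · 885) = √731010 ≈ 855.0 → 855 mm

605 × 855 mm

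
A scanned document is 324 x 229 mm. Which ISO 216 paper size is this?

C4 (229 × 324 mm)

Aspect ratio 324/229 ≈ 1.415 — close to the ISO √2 ≈ 1.414.
In the C-series (envelope sizes, between A and B): C4 = 229 × 324 mm.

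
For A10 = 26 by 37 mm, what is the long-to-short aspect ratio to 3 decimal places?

37 / 26 = 1.423
ISO 216 targets √2 ≈ 1.414; the +0.009 deviation is from mm rounding.

1.423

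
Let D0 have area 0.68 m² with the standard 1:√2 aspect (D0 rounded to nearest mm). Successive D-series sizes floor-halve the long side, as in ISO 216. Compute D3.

245 × 346 mm

Let D0's short side be w mm. w · w√2 = 0.68 m² = 680,000 mm², so w ≈ 693.4 mm and w√2 ≈ 980.6 mm → D0 = 693 × 981 mm.
D1: ⌊981/2⌋ × 693 = 490 × 693 mm
D2: ⌊693/2⌋ × 490 = 346 × 490 mm
D3: ⌊490/2⌋ × 346 = 245 × 346 mm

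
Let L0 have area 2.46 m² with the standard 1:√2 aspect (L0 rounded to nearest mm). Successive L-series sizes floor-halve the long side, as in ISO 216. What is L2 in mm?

659 × 932 mm

Let L0's short side be w mm. w · w√2 = 2.46 m² = 2,460,000 mm², so w ≈ 1318.9 mm and w√2 ≈ 1865.2 mm → L0 = 1319 × 1865 mm.
L1: ⌊1865/2⌋ × 1319 = 932 × 1319 mm
L2: ⌊1319/2⌋ × 932 = 659 × 932 mm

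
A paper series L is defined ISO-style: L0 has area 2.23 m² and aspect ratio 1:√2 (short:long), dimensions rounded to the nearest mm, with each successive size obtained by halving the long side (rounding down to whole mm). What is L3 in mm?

444 × 628 mm

Let L0's short side be w mm. w · w√2 = 2.23 m² = 2,230,000 mm², so w ≈ 1255.7 mm and w√2 ≈ 1775.9 mm → L0 = 1256 × 1776 mm.
L1: ⌊1776/2⌋ × 1256 = 888 × 1256 mm
L2: ⌊1256/2⌋ × 888 = 628 × 888 mm
L3: ⌊888/2⌋ × 628 = 444 × 628 mm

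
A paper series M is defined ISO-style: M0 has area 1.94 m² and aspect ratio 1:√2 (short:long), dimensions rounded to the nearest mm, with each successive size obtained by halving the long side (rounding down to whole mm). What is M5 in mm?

Let M0's short side be w mm. w · w√2 = 1.94 m² = 1,940,000 mm², so w ≈ 1171.2 mm and w√2 ≈ 1656.4 mm → M0 = 1171 × 1656 mm.
M1: ⌊1656/2⌋ × 1171 = 828 × 1171 mm
M2: ⌊1171/2⌋ × 828 = 585 × 828 mm
M3: ⌊828/2⌋ × 585 = 414 × 585 mm
M4: ⌊585/2⌋ × 414 = 292 × 414 mm
M5: ⌊414/2⌋ × 292 = 207 × 292 mm

207 × 292 mm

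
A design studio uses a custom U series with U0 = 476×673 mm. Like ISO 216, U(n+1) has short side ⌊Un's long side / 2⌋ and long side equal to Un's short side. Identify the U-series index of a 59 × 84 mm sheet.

U6

U0: 476 × 673 mm
U1: 336 × 476 mm
U2: 238 × 336 mm
U3: 168 × 238 mm
U4: 119 × 168 mm
U5: 84 × 119 mm
U6: 59 × 84 mm
U7: 42 × 59 mm
→ matches U6.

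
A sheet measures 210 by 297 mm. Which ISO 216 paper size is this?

Aspect ratio 297/210 ≈ 1.414 — close to the ISO √2 ≈ 1.414.
In the A-series (A0 area = 1 m²): A4 = 210 × 297 mm.

A4 (210 × 297 mm)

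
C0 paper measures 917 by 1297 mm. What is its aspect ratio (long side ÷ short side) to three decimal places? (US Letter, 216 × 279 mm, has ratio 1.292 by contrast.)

1.414

1297 / 917 = 1.414
Matches √2 ≈ 1.414 — the ISO 216 defining ratio.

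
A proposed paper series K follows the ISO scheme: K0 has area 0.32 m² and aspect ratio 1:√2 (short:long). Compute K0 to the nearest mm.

Let the short side be w mm. Then w · w√2 = 0.32 m² = 320,000 mm².
w² = 320,000/√2, so w ≈ 475.7 mm; long side = w√2 ≈ 672.7 mm.

476 × 673 mm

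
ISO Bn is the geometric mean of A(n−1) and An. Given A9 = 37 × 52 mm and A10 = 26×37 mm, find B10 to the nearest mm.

Short side: √(37 · 26) = √962 ≈ 31.0 → 31 mm
Long side: √(52 · 37) = √1924 ≈ 43.9 → 44 mm

31 × 44 mm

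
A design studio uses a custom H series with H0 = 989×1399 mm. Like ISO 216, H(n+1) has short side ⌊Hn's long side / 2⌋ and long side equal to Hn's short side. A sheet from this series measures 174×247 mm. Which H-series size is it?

H0: 989 × 1399 mm
H1: 699 × 989 mm
H2: 494 × 699 mm
H3: 349 × 494 mm
H4: 247 × 349 mm
H5: 174 × 247 mm
H6: 123 × 174 mm
→ matches H5.

H5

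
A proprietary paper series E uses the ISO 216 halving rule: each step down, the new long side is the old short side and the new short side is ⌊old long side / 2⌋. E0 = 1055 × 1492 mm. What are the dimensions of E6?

131 × 186 mm

E1: ⌊1492/2⌋ × 1055 = 746 × 1055 mm
E2: ⌊1055/2⌋ × 746 = 527 × 746 mm
E3: ⌊746/2⌋ × 527 = 373 × 527 mm
E4: ⌊527/2⌋ × 373 = 263 × 373 mm
E5: ⌊373/2⌋ × 263 = 186 × 263 mm
E6: ⌊263/2⌋ × 186 = 131 × 186 mm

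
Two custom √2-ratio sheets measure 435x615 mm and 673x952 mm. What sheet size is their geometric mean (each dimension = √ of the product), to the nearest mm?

541 × 765 mm

Short side: √(435 · 673) = √292755 ≈ 541.1 → 541 mm
Long side: √(615 · 952) = √585480 ≈ 765.2 → 765 mm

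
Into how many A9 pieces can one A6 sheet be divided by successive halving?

8

Each ISO step halves the sheet: 1 × A6 → 2 × A7 → 4 × A8 → 8 × A9
From A6 to A9 is 3 halving steps: 2^3 = 8.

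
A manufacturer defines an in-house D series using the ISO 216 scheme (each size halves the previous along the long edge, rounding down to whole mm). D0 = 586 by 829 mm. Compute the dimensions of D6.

D1: ⌊829/2⌋ × 586 = 414 × 586 mm
D2: ⌊586/2⌋ × 414 = 293 × 414 mm
D3: ⌊414/2⌋ × 293 = 207 × 293 mm
D4: ⌊293/2⌋ × 207 = 146 × 207 mm
D5: ⌊207/2⌋ × 146 = 103 × 146 mm
D6: ⌊146/2⌋ × 103 = 73 × 103 mm

73 × 103 mm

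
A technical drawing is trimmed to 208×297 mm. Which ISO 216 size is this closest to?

A4 (210 × 297 mm)

Aspect ratio 297/208 ≈ 1.428 — close to the ISO √2 ≈ 1.414.
In the A-series (A0 area = 1 m²): A4 = 210 × 297 mm.
Off by 2 mm total — nearest standard size.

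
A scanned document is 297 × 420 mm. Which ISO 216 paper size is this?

A3 (297 × 420 mm)

Aspect ratio 420/297 ≈ 1.414 — close to the ISO √2 ≈ 1.414.
In the A-series (A0 area = 1 m²): A3 = 297 × 420 mm.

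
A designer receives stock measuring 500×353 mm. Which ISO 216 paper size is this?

B3 (353 × 500 mm)

Aspect ratio 500/353 ≈ 1.416 — close to the ISO √2 ≈ 1.414.
In the B-series (B0 = 1000 × 1414 mm): B3 = 353 × 500 mm.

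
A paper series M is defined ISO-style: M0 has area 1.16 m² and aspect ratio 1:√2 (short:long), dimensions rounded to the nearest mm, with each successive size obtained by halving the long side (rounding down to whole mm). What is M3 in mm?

320 × 453 mm

Let M0's short side be w mm. w · w√2 = 1.16 m² = 1,160,000 mm², so w ≈ 905.7 mm and w√2 ≈ 1280.8 mm → M0 = 906 × 1281 mm.
M1: ⌊1281/2⌋ × 906 = 640 × 906 mm
M2: ⌊906/2⌋ × 640 = 453 × 640 mm
M3: ⌊640/2⌋ × 453 = 320 × 453 mm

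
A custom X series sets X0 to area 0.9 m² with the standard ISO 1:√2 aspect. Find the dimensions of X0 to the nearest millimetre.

798 × 1128 mm

Let the short side be w mm. Then w · w√2 = 0.9 m² = 900,000 mm².
w² = 900,000/√2, so w ≈ 797.7 mm; long side = w√2 ≈ 1128.2 mm.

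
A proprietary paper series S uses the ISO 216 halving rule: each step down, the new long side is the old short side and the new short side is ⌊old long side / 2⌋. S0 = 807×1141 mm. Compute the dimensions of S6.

100 × 142 mm

S1: ⌊1141/2⌋ × 807 = 570 × 807 mm
S2: ⌊807/2⌋ × 570 = 403 × 570 mm
S3: ⌊570/2⌋ × 403 = 285 × 403 mm
S4: ⌊403/2⌋ × 285 = 201 × 285 mm
S5: ⌊285/2⌋ × 201 = 142 × 201 mm
S6: ⌊201/2⌋ × 142 = 100 × 142 mm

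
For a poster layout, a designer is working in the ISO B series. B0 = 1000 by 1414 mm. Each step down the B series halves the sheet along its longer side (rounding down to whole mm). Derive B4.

B1: ⌊1414/2⌋ × 1000 = 707 × 1000 mm
B2: ⌊1000/2⌋ × 707 = 500 × 707 mm
B3: ⌊707/2⌋ × 500 = 353 × 500 mm
B4: ⌊500/2⌋ × 353 = 250 × 353 mm

250 × 353 mm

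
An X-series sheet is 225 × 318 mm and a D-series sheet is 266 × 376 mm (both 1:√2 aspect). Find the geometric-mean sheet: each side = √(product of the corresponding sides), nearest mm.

Short side: √(225 · 266) = √59850 ≈ 244.6 → 245 mm
Long side: √(318 · 376) = √119568 ≈ 345.8 → 346 mm

245 × 346 mm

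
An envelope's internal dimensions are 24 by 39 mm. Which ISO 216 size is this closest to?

Aspect ratio 39/24 ≈ 1.625 (ISO target is √2 ≈ 1.414).
In the A-series (A0 area = 1 m²): A10 = 26 × 37 mm.
Off by 4 mm total — nearest standard size.

A10 (26 × 37 mm)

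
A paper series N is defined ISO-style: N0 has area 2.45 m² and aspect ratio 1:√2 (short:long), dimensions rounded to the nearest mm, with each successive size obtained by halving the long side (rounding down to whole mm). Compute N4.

329 × 465 mm

Let N0's short side be w mm. w · w√2 = 2.45 m² = 2,450,000 mm², so w ≈ 1316.2 mm and w√2 ≈ 1861.4 mm → N0 = 1316 × 1861 mm.
N1: ⌊1861/2⌋ × 1316 = 930 × 1316 mm
N2: ⌊1316/2⌋ × 930 = 658 × 930 mm
N3: ⌊930/2⌋ × 658 = 465 × 658 mm
N4: ⌊658/2⌋ × 465 = 329 × 465 mm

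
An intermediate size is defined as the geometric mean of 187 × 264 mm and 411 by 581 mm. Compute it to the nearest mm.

Short side: √(187 · 411) = √76857 ≈ 277.2 → 277 mm
Long side: √(264 · 581) = √153384 ≈ 391.6 → 392 mm

277 × 392 mm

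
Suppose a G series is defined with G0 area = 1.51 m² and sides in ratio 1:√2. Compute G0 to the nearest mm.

1033 × 1461 mm

Let the short side be w mm. Then w · w√2 = 1.51 m² = 1,510,000 mm².
w² = 1,510,000/√2, so w ≈ 1033.3 mm; long side = w√2 ≈ 1461.3 mm.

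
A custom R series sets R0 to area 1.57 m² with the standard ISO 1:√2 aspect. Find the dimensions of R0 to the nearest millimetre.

1054 × 1490 mm

Let the short side be w mm. Then w · w√2 = 1.57 m² = 1,570,000 mm².
w² = 1,570,000/√2, so w ≈ 1053.6 mm; long side = w√2 ≈ 1490.1 mm.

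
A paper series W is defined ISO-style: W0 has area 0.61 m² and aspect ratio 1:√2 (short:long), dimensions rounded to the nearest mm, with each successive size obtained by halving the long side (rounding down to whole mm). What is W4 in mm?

Let W0's short side be w mm. w · w√2 = 0.61 m² = 610,000 mm², so w ≈ 656.8 mm and w√2 ≈ 928.8 mm → W0 = 657 × 929 mm.
W1: ⌊929/2⌋ × 657 = 464 × 657 mm
W2: ⌊657/2⌋ × 464 = 328 × 464 mm
W3: ⌊464/2⌋ × 328 = 232 × 328 mm
W4: ⌊328/2⌋ × 232 = 164 × 232 mm

164 × 232 mm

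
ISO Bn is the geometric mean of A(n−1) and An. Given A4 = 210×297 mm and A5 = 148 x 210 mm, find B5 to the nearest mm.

176 × 250 mm

Short side: √(210 · 148) = √31080 ≈ 176.3 → 176 mm
Long side: √(297 · 210) = √62370 ≈ 249.7 → 250 mm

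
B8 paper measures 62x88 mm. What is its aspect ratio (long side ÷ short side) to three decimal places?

88 / 62 = 1.419
ISO 216 targets √2 ≈ 1.414; the +0.005 deviation is from mm rounding.

1.419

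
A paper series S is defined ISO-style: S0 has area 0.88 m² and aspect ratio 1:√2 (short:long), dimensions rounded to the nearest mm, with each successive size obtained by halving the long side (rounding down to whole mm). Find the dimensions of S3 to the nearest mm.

279 × 394 mm

Let S0's short side be w mm. w · w√2 = 0.88 m² = 880,000 mm², so w ≈ 788.8 mm and w√2 ≈ 1115.6 mm → S0 = 789 × 1116 mm.
S1: ⌊1116/2⌋ × 789 = 558 × 789 mm
S2: ⌊789/2⌋ × 558 = 394 × 558 mm
S3: ⌊558/2⌋ × 394 = 279 × 394 mm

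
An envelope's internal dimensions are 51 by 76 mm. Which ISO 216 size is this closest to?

Aspect ratio 76/51 ≈ 1.490 (ISO target is √2 ≈ 1.414).
In the A-series (A0 area = 1 m²): A8 = 52 × 74 mm.
Off by 3 mm total — nearest standard size.

A8 (52 × 74 mm)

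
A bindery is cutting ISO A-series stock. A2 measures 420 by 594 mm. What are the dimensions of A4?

A3: ⌊594/2⌋ × 420 = 297 × 420 mm
A4: ⌊420/2⌋ × 297 = 210 × 297 mm

210 × 297 mm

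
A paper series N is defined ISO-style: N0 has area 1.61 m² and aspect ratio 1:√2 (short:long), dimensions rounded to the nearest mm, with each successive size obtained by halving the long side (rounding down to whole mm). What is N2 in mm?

533 × 754 mm

Let N0's short side be w mm. w · w√2 = 1.61 m² = 1,610,000 mm², so w ≈ 1067.0 mm and w√2 ≈ 1508.9 mm → N0 = 1067 × 1509 mm.
N1: ⌊1509/2⌋ × 1067 = 754 × 1067 mm
N2: ⌊1067/2⌋ × 754 = 533 × 754 mm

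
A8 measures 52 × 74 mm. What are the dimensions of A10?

26 × 37 mm

A9: ⌊74/2⌋ × 52 = 37 × 52 mm
A10: ⌊52/2⌋ × 37 = 26 × 37 mm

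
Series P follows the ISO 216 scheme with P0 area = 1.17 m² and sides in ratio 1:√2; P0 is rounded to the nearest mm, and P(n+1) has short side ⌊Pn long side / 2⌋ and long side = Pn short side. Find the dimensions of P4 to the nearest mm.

Let P0's short side be w mm. w · w√2 = 1.17 m² = 1,170,000 mm², so w ≈ 909.6 mm and w√2 ≈ 1286.3 mm → P0 = 910 × 1286 mm.
P1: ⌊1286/2⌋ × 910 = 643 × 910 mm
P2: ⌊910/2⌋ × 643 = 455 × 643 mm
P3: ⌊643/2⌋ × 455 = 321 × 455 mm
P4: ⌊455/2⌋ × 321 = 227 × 321 mm

227 × 321 mm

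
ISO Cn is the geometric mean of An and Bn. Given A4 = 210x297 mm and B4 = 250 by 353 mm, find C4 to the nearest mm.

Short side: √(210 · 250) = √52500 ≈ 229.1 → 229 mm
Long side: √(297 · 353) = √104841 ≈ 323.8 → 324 mm

229 × 324 mm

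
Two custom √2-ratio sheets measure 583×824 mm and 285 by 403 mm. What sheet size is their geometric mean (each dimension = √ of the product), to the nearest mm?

Short side: √(583 · 285) = √166155 ≈ 407.6 → 408 mm
Long side: √(824 · 403) = √332072 ≈ 576.3 → 576 mm

408 × 576 mm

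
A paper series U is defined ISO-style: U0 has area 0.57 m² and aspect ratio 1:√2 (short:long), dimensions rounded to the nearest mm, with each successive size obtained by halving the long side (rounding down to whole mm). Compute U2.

Let U0's short side be w mm. w · w√2 = 0.57 m² = 570,000 mm², so w ≈ 634.9 mm and w√2 ≈ 897.8 mm → U0 = 635 × 898 mm.
U1: ⌊898/2⌋ × 635 = 449 × 635 mm
U2: ⌊635/2⌋ × 449 = 317 × 449 mm

317 × 449 mm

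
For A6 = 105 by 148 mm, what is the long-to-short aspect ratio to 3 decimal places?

1.410

148 / 105 = 1.410
ISO 216 targets √2 ≈ 1.414; the -0.005 deviation is from mm rounding.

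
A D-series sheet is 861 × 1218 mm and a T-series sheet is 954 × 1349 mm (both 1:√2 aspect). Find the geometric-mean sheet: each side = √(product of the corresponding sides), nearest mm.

906 × 1282 mm

Short side: √(861 · 954) = √821394 ≈ 906.3 → 906 mm
Long side: √(1218 · 1349) = √1643082 ≈ 1281.8 → 1282 mm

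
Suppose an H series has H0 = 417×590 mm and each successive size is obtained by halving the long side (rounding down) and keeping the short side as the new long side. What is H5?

73 × 104 mm

H1: ⌊590/2⌋ × 417 = 295 × 417 mm
H2: ⌊417/2⌋ × 295 = 208 × 295 mm
H3: ⌊295/2⌋ × 208 = 147 × 208 mm
H4: ⌊208/2⌋ × 147 = 104 × 147 mm
H5: ⌊147/2⌋ × 104 = 73 × 104 mm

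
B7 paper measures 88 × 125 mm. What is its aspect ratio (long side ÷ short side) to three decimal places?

125 / 88 = 1.420
ISO 216 targets √2 ≈ 1.414; the +0.006 deviation is from mm rounding.

1.420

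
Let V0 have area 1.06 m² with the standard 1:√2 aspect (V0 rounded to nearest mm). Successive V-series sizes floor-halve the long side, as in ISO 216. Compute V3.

Let V0's short side be w mm. w · w√2 = 1.06 m² = 1,060,000 mm², so w ≈ 865.8 mm and w√2 ≈ 1224.4 mm → V0 = 866 × 1224 mm.
V1: ⌊1224/2⌋ × 866 = 612 × 866 mm
V2: ⌊866/2⌋ × 612 = 433 × 612 mm
V3: ⌊612/2⌋ × 433 = 306 × 433 mm

306 × 433 mm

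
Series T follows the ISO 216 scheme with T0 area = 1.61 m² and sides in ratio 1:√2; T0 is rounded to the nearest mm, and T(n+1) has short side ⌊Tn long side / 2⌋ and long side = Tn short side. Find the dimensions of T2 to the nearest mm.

Let T0's short side be w mm. w · w√2 = 1.61 m² = 1,610,000 mm², so w ≈ 1067.0 mm and w√2 ≈ 1508.9 mm → T0 = 1067 × 1509 mm.
T1: ⌊1509/2⌋ × 1067 = 754 × 1067 mm
T2: ⌊1067/2⌋ × 754 = 533 × 754 mm

533 × 754 mm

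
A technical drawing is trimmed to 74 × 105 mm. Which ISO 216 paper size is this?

Aspect ratio 105/74 ≈ 1.419 — close to the ISO √2 ≈ 1.414.
In the A-series (A0 area = 1 m²): A7 = 74 × 105 mm.

A7 (74 × 105 mm)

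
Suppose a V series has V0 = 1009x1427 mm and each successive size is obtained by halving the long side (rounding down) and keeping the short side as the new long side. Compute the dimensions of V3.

V1: ⌊1427/2⌋ × 1009 = 713 × 1009 mm
V2: ⌊1009/2⌋ × 713 = 504 × 713 mm
V3: ⌊713/2⌋ × 504 = 356 × 504 mm

356 × 504 mm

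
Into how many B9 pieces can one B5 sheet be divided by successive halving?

B5 = 176 × 250 mm; B9 = 44 × 62 mm.
Each halving step doubles the count; 4 steps from B5 to B9.
2^4 = 16.

16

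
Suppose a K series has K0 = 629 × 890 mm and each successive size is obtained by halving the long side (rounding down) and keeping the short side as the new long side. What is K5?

K1: ⌊890/2⌋ × 629 = 445 × 629 mm
K2: ⌊629/2⌋ × 445 = 314 × 445 mm
K3: ⌊445/2⌋ × 314 = 222 × 314 mm
K4: ⌊314/2⌋ × 222 = 157 × 222 mm
K5: ⌊222/2⌋ × 157 = 111 × 157 mm

111 × 157 mm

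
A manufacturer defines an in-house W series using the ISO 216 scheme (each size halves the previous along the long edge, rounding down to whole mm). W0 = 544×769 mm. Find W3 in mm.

W1: ⌊769/2⌋ × 544 = 384 × 544 mm
W2: ⌊544/2⌋ × 384 = 272 × 384 mm
W3: ⌊384/2⌋ × 272 = 192 × 272 mm

192 × 272 mm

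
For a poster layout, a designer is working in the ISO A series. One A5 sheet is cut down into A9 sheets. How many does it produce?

16

Each ISO step halves the sheet: 1 × A5 → 2 × A6 → 4 × A7 → 8 × A8 → …
From A5 to A9 is 4 halving steps: 2^4 = 16.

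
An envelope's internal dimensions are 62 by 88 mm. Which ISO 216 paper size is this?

Aspect ratio 88/62 ≈ 1.419 — close to the ISO √2 ≈ 1.414.
In the B-series (B0 = 1000 × 1414 mm): B8 = 62 × 88 mm.

B8 (62 × 88 mm)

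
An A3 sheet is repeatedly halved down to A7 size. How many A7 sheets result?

Each ISO step halves the sheet: 1 × A3 → 2 × A4 → 4 × A5 → 8 × A6 → …
From A3 to A7 is 4 halving steps: 2^4 = 16.

16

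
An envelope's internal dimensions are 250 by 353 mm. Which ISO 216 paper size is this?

Aspect ratio 353/250 ≈ 1.412 — close to the ISO √2 ≈ 1.414.
In the B-series (B0 = 1000 × 1414 mm): B4 = 250 × 353 mm.

B4 (250 × 353 mm)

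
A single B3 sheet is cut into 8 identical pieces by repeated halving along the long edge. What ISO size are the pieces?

8 = 2^3, so 3 halving steps.
B3 → B4 → … → B6 after 3 steps.

B6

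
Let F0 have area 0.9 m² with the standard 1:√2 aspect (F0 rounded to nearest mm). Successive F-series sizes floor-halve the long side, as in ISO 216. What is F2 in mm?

Let F0's short side be w mm. w · w√2 = 0.9 m² = 900,000 mm², so w ≈ 797.7 mm and w√2 ≈ 1128.2 mm → F0 = 798 × 1128 mm.
F1: ⌊1128/2⌋ × 798 = 564 × 798 mm
F2: ⌊798/2⌋ × 564 = 399 × 564 mm

399 × 564 mm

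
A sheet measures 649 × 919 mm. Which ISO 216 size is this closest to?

Aspect ratio 919/649 ≈ 1.416 — close to the ISO √2 ≈ 1.414.
In the C-series (envelope sizes, between A and B): C1 = 648 × 917 mm.
Off by 3 mm total — nearest standard size.

C1 (648 × 917 mm)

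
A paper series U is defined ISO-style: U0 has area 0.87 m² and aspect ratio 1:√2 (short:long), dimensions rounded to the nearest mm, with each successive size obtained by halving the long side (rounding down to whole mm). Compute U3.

277 × 392 mm

Let U0's short side be w mm. w · w√2 = 0.87 m² = 870,000 mm², so w ≈ 784.3 mm and w√2 ≈ 1109.2 mm → U0 = 784 × 1109 mm.
U1: ⌊1109/2⌋ × 784 = 554 × 784 mm
U2: ⌊784/2⌋ × 554 = 392 × 554 mm
U3: ⌊554/2⌋ × 392 = 277 × 392 mm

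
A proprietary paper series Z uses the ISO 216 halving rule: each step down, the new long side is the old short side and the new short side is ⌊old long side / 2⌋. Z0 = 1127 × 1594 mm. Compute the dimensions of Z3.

Z1: ⌊1594/2⌋ × 1127 = 797 × 1127 mm
Z2: ⌊1127/2⌋ × 797 = 563 × 797 mm
Z3: ⌊797/2⌋ × 563 = 398 × 563 mm

398 × 563 mm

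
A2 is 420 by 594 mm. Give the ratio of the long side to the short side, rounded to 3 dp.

594 / 420 = 1.414
Matches √2 ≈ 1.414 — the ISO 216 defining ratio.

1.414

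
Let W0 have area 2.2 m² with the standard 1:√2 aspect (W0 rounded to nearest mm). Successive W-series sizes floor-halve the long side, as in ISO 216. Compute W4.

Let W0's short side be w mm. w · w√2 = 2.2 m² = 2,200,000 mm², so w ≈ 1247.3 mm and w√2 ≈ 1763.9 mm → W0 = 1247 × 1764 mm.
W1: ⌊1764/2⌋ × 1247 = 882 × 1247 mm
W2: ⌊1247/2⌋ × 882 = 623 × 882 mm
W3: ⌊882/2⌋ × 623 = 441 × 623 mm
W4: ⌊623/2⌋ × 441 = 311 × 441 mm

311 × 441 mm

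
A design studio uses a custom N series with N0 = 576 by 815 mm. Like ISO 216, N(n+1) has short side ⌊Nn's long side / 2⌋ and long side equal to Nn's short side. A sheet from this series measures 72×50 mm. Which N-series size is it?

N0: 576 × 815 mm
N1: 407 × 576 mm
N2: 288 × 407 mm
N3: 203 × 288 mm
N4: 144 × 203 mm
N5: 101 × 144 mm
N6: 72 × 101 mm
N7: 50 × 72 mm
N8: 36 × 50 mm
→ matches N7.

N7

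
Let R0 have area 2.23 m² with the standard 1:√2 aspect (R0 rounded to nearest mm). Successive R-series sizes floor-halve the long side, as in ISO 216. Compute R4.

314 × 444 mm

Let R0's short side be w mm. w · w√2 = 2.23 m² = 2,230,000 mm², so w ≈ 1255.7 mm and w√2 ≈ 1775.9 mm → R0 = 1256 × 1776 mm.
R1: ⌊1776/2⌋ × 1256 = 888 × 1256 mm
R2: ⌊1256/2⌋ × 888 = 628 × 888 mm
R3: ⌊888/2⌋ × 628 = 444 × 628 mm
R4: ⌊628/2⌋ × 444 = 314 × 444 mm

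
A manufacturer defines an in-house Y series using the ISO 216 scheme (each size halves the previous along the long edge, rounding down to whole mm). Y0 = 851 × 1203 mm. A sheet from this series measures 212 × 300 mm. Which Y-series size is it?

Y4

Y0: 851 × 1203 mm
Y1: 601 × 851 mm
Y2: 425 × 601 mm
Y3: 300 × 425 mm
Y4: 212 × 300 mm
Y5: 150 × 212 mm
→ matches Y4.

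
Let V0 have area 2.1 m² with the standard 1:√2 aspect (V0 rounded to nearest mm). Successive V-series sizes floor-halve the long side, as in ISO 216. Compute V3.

Let V0's short side be w mm. w · w√2 = 2.1 m² = 2,100,000 mm², so w ≈ 1218.6 mm and w√2 ≈ 1723.3 mm → V0 = 1219 × 1723 mm.
V1: ⌊1723/2⌋ × 1219 = 861 × 1219 mm
V2: ⌊1219/2⌋ × 861 = 609 × 861 mm
V3: ⌊861/2⌋ × 609 = 430 × 609 mm

430 × 609 mm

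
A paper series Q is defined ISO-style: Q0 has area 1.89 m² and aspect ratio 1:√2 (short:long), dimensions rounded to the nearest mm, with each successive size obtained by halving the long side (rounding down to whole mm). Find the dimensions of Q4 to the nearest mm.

289 × 408 mm

Let Q0's short side be w mm. w · w√2 = 1.89 m² = 1,890,000 mm², so w ≈ 1156.0 mm and w√2 ≈ 1634.9 mm → Q0 = 1156 × 1635 mm.
Q1: ⌊1635/2⌋ × 1156 = 817 × 1156 mm
Q2: ⌊1156/2⌋ × 817 = 578 × 817 mm
Q3: ⌊817/2⌋ × 578 = 408 × 578 mm
Q4: ⌊578/2⌋ × 408 = 289 × 408 mm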